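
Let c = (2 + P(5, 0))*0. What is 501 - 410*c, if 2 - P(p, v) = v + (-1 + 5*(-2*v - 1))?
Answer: 501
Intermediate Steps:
P(p, v) = 8 + 9*v (P(p, v) = 2 - (v + (-1 + 5*(-2*v - 1))) = 2 - (v + (-1 + 5*(-1 - 2*v))) = 2 - (v + (-1 + (-5 - 10*v))) = 2 - (v + (-6 - 10*v)) = 2 - (-6 - 9*v) = 2 + (6 + 9*v) = 8 + 9*v)
c = 0 (c = (2 + (8 + 9*0))*0 = (2 + (8 + 0))*0 = (2 + 8)*0 = 10*0 = 0)
501 - 410*c = 501 - 410*0 = 501 + 0 = 501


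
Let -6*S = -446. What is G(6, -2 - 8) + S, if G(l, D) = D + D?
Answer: 163/3 ≈ 54.333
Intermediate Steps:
G(l, D) = 2*D
S = 223/3 (S = -⅙*(-446) = 223/3 ≈ 74.333)
G(6, -2 - 8) + S = 2*(-2 - 8) + 223/3 = 2*(-10) + 223/3 = -20 + 223/3 = 163/3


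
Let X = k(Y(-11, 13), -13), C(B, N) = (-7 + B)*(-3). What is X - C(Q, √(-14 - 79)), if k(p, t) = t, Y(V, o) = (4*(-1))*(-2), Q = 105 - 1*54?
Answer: 119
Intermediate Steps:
Q = 51 (Q = 105 - 54 = 51)
C(B, N) = 21 - 3*B
Y(V, o) = 8 (Y(V, o) = -4*(-2) = 8)
X = -13
X - C(Q, √(-14 - 79)) = -13 - (21 - 3*51) = -13 - (21 - 153) = -13 - 1*(-132) = -13 + 132 = 119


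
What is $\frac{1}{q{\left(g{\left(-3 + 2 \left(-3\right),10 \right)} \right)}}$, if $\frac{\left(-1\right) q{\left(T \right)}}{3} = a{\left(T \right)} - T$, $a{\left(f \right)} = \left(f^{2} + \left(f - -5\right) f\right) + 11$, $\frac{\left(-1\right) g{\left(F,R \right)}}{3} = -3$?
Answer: $- \frac{1}{627} \approx -0.0015949$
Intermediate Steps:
$g{\left(F,R \right)} = 9$ ($g{\left(F,R \right)} = \left(-3\right) \left(-3\right) = 9$)
$a{\left(f \right)} = 11 + f^{2} + f \left(5 + f\right)$ ($a{\left(f \right)} = \left(f^{2} + \left(f + 5\right) f\right) + 11 = \left(f^{2} + \left(5 + f\right) f\right) + 11 = \left(f^{2} + f \left(5 + f\right)\right) + 11 = 11 + f^{2} + f \left(5 + f\right)$)
$q{\left(T \right)} = -33 - 12 T - 6 T^{2}$ ($q{\left(T \right)} = - 3 \left(\left(11 + 2 T^{2} + 5 T\right) - T\right) = - 3 \left(11 + 2 T^{2} + 4 T\right) = -33 - 12 T - 6 T^{2}$)
$\frac{1}{q{\left(g{\left(-3 + 2 \left(-3\right),10 \right)} \right)}} = \frac{1}{-33 - 108 - 6 \cdot 9^{2}} = \frac{1}{-33 - 108 - 486} = \frac{1}{-627} = - \frac{1}{627}$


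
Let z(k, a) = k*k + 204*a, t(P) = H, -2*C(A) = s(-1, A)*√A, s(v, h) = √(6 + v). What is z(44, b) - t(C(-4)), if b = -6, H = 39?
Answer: 673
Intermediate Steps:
C(A) = -√5*√A/2 (C(A) = -√(6 - 1)*√A/2 = -√5*√A/2)
t(P) = 39
z(k, a) = k² + 204*a
z(44, b) - t(C(-4)) = (44² + 204*(-6)) - 1*39 = (1936 - 1224) - 39 = 712 - 39 = 673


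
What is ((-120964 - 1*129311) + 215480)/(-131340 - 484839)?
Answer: 34795/616179 ≈ 0.056469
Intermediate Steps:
((-120964 - 1*129311) + 215480)/(-131340 - 484839) = ((-120964 - 129311) + 215480)/(-616179) = (-250275 + 215480)*(-1/616179) = -34795*(-1/616179) = 34795/616179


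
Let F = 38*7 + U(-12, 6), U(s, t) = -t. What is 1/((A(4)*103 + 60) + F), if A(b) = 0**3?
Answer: 1/320 ≈ 0.0031250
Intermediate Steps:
A(b) = 0
F = 260 (F = 38*7 - 1*6 = 266 - 6 = 260)
1/((A(4)*103 + 60) + F) = 1/((0*103 + 60) + 260) = 1/((0 + 60) + 260) = 1/(60 + 260) = 1/320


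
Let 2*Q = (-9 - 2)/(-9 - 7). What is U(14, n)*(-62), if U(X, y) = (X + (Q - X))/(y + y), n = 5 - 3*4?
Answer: 341/224 ≈ 1.5223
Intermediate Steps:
n = -7 (n = 5 - 12 = -7)
Q = 11/32 (Q = ((-9 - 2)/(-9 - 7))/2 = (-11/(-16))/2 = (-11*(-1/16))/2 = (½)*(11/16) = 11/32 ≈ 0.34375)
U(X, y) = 11/(64*y) (U(X, y) = (X + (11/32 - X))/(y + y) = 11/(32*((2*y))) = 11*(1/(2*y))/32 = 11/(64*y))
U(14, n)*(-62) = ((11/64)/(-7))*(-62) = ((11/64)*(-⅐))*(-62) = -11/448*(-62) = 341/224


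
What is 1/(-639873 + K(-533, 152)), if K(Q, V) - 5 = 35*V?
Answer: -1/634548 ≈ -1.5759e-6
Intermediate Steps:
K(Q, V) = 5 + 35*V
1/(-639873 + K(-533, 152)) = 1/(-639873 + (5 + 35*152)) = 1/(-639873 + (5 + 5320)) = 1/(-639873 + 5325) = 1/(-634548) = -1/634548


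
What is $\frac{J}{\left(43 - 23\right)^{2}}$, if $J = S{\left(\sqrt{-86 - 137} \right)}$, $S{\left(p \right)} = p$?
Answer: $\frac{i \sqrt{223}}{400} \approx 0.037333 i$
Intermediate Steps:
$J = i \sqrt{223}$ ($J = \sqrt{-86 - 137} = \sqrt{-223} = i \sqrt{223} \approx 14.933 i$)
$\frac{J}{\left(43 - 23\right)^{2}} = \frac{i \sqrt{223}}{\left(43 - 23\right)^{2}} = \frac{i \sqrt{223}}{20^{2}} = \frac{i \sqrt{223}}{400}$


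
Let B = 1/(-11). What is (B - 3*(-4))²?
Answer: 17161/121 ≈ 141.83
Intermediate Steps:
B = -1/11 ≈ -0.090909
(B - 3*(-4))² = (-1/11 - 3*(-4))² = (-1/11 + 12)² = (131/11)² = 17161/121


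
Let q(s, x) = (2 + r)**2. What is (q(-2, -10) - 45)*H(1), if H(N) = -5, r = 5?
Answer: -20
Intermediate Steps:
q(s, x) = 49 (q(s, x) = (2 + 5)**2 = 7**2 = 49)
(q(-2, -10) - 45)*H(1) = (49 - 45)*(-5) = 4*(-5) = -20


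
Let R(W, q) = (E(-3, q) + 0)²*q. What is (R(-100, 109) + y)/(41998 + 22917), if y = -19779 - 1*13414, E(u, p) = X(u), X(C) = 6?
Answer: -29269/64915 ≈ -0.45088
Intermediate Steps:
E(u, p) = 6
y = -33193 (y = -19779 - 13414 = -33193)
R(W, q) = 36*q (R(W, q) = (6 + 0)²*q = 6²*q = 36*q)
(R(-100, 109) + y)/(41998 + 22917) = (36*109 - 33193)/(41998 + 22917) = (3924 - 33193)/64915 = -29269*1/64915 = -29269/64915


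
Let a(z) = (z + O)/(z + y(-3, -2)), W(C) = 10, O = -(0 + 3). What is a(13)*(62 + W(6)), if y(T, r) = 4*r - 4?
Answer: 720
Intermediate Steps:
O = -3 (O = -1*3 = -3)
y(T, r) = -4 + 4*r
a(z) = (-3 + z)/(-12 + z) (a(z) = (z - 3)/(z + (-4 + 4*(-2))) = (-3 + z)/(z + (-4 - 8)) = (-3 + z)/(z - 12) = (-3 + z)/(-12 + z))
a(13)*(62 + W(6)) = ((-3 + 13)/(-12 + 13))*(62 + 10) = (10/1)*72 = (1*10)*72 = 10*72 = 720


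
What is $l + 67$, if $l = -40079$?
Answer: $-40012$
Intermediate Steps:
$l + 67 = -40079 + 67 = -40012$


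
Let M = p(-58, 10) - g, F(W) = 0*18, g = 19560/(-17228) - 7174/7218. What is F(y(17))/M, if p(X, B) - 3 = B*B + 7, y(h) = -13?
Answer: 0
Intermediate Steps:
g = -33097219/15543963 (g = 19560*(-1/17228) - 7174*1/7218 = -4890/4307 - 3587/3609 = -33097219/15543963 ≈ -2.1293)
p(X, B) = 10 + B² (p(X, B) = 3 + (B*B + 7) = 3 + (B² + 7) = 3 + (7 + B²) = 10 + B²)
F(W) = 0
M = 1742933149/15543963 (M = (10 + 10²) - 1*(-33097219/15543963) = (10 + 100) + 33097219/15543963 = 110 + 33097219/15543963 = 1742933149/15543963 ≈ 112.13)
F(y(17))/M = 0/(1742933149/15543963) = 0*(15543963/1742933149) = 0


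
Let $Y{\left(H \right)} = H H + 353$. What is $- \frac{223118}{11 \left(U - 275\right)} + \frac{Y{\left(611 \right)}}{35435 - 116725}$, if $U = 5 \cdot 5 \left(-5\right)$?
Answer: $\frac{74968621}{1625800} \approx 46.112$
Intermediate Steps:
$U = -125$ ($U = 25 \left(-5\right) = -125$)
$Y{\left(H \right)} = 353 + H^{2}$ ($Y{\left(H \right)} = H^{2} + 353 = 353 + H^{2}$)
$- \frac{223118}{11 \left(U - 275\right)} + \frac{Y{\left(611 \right)}}{35435 - 116725} = - \frac{223118}{11 \left(-125 - 275\right)} + \frac{353 + 611^{2}}{35435 - 116725} = - \frac{223118}{11 \left(-400\right)} + \frac{353 + 373321}{35435 - 116725} = - \frac{223118}{-4400} + \frac{373674}{-81290} = \left(-223118\right) \left(- \frac{1}{4400}\right) + 373674 \left(- \frac{1}{81290}\right) = \frac{111559}{2200} - \frac{186837}{40645} = \frac{74968621}{1625800}$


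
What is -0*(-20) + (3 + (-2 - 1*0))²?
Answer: 1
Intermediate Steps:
-0*(-20) + (3 + (-2 - 1*0))² = -67*0 + (3 + (-2 + 0))² = 0 + (3 - 2)² = 0 + 1² = 0 + 1 = 1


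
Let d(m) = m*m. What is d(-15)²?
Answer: 50625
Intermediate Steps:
d(m) = m²
d(-15)² = ((-15)²)² = 225² = 50625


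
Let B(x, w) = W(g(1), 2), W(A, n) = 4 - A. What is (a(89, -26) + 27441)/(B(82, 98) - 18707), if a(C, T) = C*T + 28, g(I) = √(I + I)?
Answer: -470473965/349802207 + 25155*√2/349802207 ≈ -1.3449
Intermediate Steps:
g(I) = √2*√I (g(I) = √(2*I) = √2*√I)
a(C, T) = 28 + C*T
B(x, w) = 4 - √2 (B(x, w) = 4 - √2*√1 = 4 - √2)
(a(89, -26) + 27441)/(B(82, 98) - 18707) = ((28 + 89*(-26)) + 27441)/((4 - √2) - 18707) = ((28 - 2314) + 27441)/(-18703 - √2) = (-2286 + 27441)/(-18703 - √2) = 25155/(-18703 - √2)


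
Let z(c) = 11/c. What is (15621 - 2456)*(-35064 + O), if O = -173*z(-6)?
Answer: -2744652365/6 ≈ -4.5744e+8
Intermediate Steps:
O = 1903/6 (O = -1903/(-6) = -1903*(-1)/6 = -173*(-11/6) = 1903/6 ≈ 317.17)
(15621 - 2456)*(-35064 + O) = (15621 - 2456)*(-35064 + 1903/6) = 13165*(-208481/6) = -2744652365/6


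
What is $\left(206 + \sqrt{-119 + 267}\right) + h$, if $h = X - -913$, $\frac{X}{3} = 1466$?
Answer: $5517 + 2 \sqrt{37} \approx 5529.2$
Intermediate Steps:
$X = 4398$ ($X = 3 \cdot 1466 = 4398$)
$h = 5311$ ($h = 4398 - -913 = 4398 + 913 = 5311$)
$\left(206 + \sqrt{-119 + 267}\right) + h = \left(206 + \sqrt{-119 + 267}\right) + 5311 = \left(206 + \sqrt{148}\right) + 5311 = \left(206 + 2 \sqrt{37}\right) + 5311 = 5517 + 2 \sqrt{37}$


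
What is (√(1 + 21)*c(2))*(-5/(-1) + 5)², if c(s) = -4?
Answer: -400*√22 ≈ -1876.2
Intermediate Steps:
(√(1 + 21)*c(2))*(-5/(-1) + 5)² = (√(1 + 21)*(-4))*(-5/(-1) + 5)² = (√22*(-4))*(-5*(-1) + 5)² = (-4*√22)*(5 + 5)² = -4*√22*10² = -4*√22*100 = -400*√22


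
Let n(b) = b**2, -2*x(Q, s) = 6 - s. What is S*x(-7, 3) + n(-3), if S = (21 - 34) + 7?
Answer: 18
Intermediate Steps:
x(Q, s) = -3 + s/2 (x(Q, s) = -(6 - s)/2 = -3 + s/2)
S = -6 (S = -13 + 7 = -6)
S*x(-7, 3) + n(-3) = -6*(-3 + (1/2)*3) + (-3)**2 = -6*(-3 + 3/2) + 9 = -6*(-3/2) + 9 = 9 + 9 = 18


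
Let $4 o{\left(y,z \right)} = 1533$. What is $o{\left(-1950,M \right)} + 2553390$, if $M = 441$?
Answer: $\frac{10215093}{4} \approx 2.5538 \cdot 10^{6}$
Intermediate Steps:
$o{\left(y,z \right)} = \frac{1533}{4}$ ($o{\left(y,z \right)} = \frac{1}{4} \cdot 1533 = \frac{1533}{4}$)
$o{\left(-1950,M \right)} + 2553390 = \frac{1533}{4} + 2553390 = \frac{10215093}{4}$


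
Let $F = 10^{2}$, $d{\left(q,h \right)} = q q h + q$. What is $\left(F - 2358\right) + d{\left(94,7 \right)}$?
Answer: $59688$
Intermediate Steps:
$d{\left(q,h \right)} = q + h q^{2}$ ($d{\left(q,h \right)} = q^{2} h + q = h q^{2} + q = q + h q^{2}$)
$F = 100$
$\left(F - 2358\right) + d{\left(94,7 \right)} = \left(100 - 2358\right) + 94 \left(1 + 7 \cdot 94\right) = -2258 + 94 \left(1 + 658\right) = -2258 + 94 \cdot 659 = -2258 + 61946 = 59688$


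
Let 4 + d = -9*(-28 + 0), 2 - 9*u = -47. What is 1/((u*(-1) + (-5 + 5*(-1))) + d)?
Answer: 9/2093 ≈ 0.0043001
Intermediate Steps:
u = 49/9 (u = 2/9 - ⅑*(-47) = 2/9 + 47/9 = 49/9 ≈ 5.4444)
d = 248 (d = -4 - 9*(-28 + 0) = -4 - 9*(-28) = -4 + 252 = 248)
1/((u*(-1) + (-5 + 5*(-1))) + d) = 1/(((49/9)*(-1) + (-5 + 5*(-1))) + 248) = 1/((-49/9 + (-5 - 5)) + 248) = 1/((-49/9 - 10) + 248) = 1/(-139/9 + 248) = 1/(2093/9) = 9/2093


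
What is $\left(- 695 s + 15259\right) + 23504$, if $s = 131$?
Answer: $-52282$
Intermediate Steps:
$\left(- 695 s + 15259\right) + 23504 = \left(\left(-695\right) 131 + 15259\right) + 23504 = \left(-91045 + 15259\right) + 23504 = -75786 + 23504 = -52282$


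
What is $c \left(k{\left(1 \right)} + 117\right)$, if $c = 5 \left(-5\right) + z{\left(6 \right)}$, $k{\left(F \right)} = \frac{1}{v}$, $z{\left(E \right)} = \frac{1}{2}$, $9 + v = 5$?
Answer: $- \frac{22883}{8} \approx -2860.4$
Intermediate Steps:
$v = -4$ ($v = -9 + 5 = -4$)
$z{\left(E \right)} = \frac{1}{2}$
$k{\left(F \right)} = - \frac{1}{4}$ ($k{\left(F \right)} = \frac{1}{-4} = - \frac{1}{4}$)
$c = - \frac{49}{2}$ ($c = 5 \left(-5\right) + \frac{1}{2} = -25 + \frac{1}{2} = - \frac{49}{2} \approx -24.5$)
$c \left(k{\left(1 \right)} + 117\right) = - \frac{49 \left(- \frac{1}{4} + 117\right)}{2} = \left(- \frac{49}{2}\right) \frac{467}{4} = - \frac{22883}{8}$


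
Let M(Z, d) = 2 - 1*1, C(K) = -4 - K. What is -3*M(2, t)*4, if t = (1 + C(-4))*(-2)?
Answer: -12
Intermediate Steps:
t = -2 (t = (1 + (-4 - 1*(-4)))*(-2) = (1 + (-4 + 4))*(-2) = (1 + 0)*(-2) = 1*(-2) = -2)
M(Z, d) = 1 (M(Z, d) = 2 - 1 = 1)
-3*M(2, t)*4 = -3*1*4 = -3*4 = -12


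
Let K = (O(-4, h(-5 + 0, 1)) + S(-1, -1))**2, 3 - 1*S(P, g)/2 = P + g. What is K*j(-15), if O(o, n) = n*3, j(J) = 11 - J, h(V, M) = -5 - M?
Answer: 1664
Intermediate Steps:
O(o, n) = 3*n
S(P, g) = 6 - 2*P - 2*g (S(P, g) = 6 - 2*(P + g) = 6 + (-2*P - 2*g) = 6 - 2*P - 2*g)
K = 64 (K = (3*(-5 - 1*1) + (6 - 2*(-1) - 2*(-1)))**2 = (3*(-5 - 1) + (6 + 2 + 2))**2 = (3*(-6) + 10)**2 = (-18 + 10)**2 = (-8)**2 = 64)
K*j(-15) = 64*(11 - 1*(-15)) = 64*(11 + 15) = 64*26 = 1664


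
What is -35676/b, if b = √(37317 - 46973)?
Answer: 8919*I*√2414/1207 ≈ 363.06*I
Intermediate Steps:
b = 2*I*√2414 (b = √(-9656) = 2*I*√2414 ≈ 98.265*I)
-35676/b = -35676*(-I*√2414/4828) = -(-8919)*I*√2414/1207 = 8919*I*√2414/1207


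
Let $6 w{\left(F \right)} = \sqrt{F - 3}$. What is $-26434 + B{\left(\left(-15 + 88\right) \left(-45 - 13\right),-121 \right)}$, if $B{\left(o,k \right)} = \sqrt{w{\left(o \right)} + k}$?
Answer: $-26434 + \frac{\sqrt{-4356 + 6 i \sqrt{4237}}}{6} \approx -26434.0 + 11.011 i$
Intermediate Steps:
$w{\left(F \right)} = \frac{\sqrt{-3 + F}}{6}$ ($w{\left(F \right)} = \frac{\sqrt{F - 3}}{6} = \frac{\sqrt{-3 + F}}{6}$)
$B{\left(o,k \right)} = \sqrt{k + \frac{\sqrt{-3 + o}}{6}}$ ($B{\left(o,k \right)} = \sqrt{\frac{\sqrt{-3 + o}}{6} + k} = \sqrt{k + \frac{\sqrt{-3 + o}}{6}}$)
$-26434 + B{\left(\left(-15 + 88\right) \left(-45 - 13\right),-121 \right)} = -26434 + \frac{\sqrt{6 \sqrt{-3 + \left(-15 + 88\right) \left(-45 - 13\right)} + 36 \left(-121\right)}}{6} = -26434 + \frac{\sqrt{6 \sqrt{-3 + 73 \left(-58\right)} - 4356}}{6} = -26434 + \frac{\sqrt{6 \sqrt{-3 - 4234} - 4356}}{6} = -26434 + \frac{\sqrt{6 \sqrt{-4237} - 4356}}{6} = -26434 + \frac{\sqrt{6 i \sqrt{4237} - 4356}}{6} = -26434 + \frac{\sqrt{-4356 + 6 i \sqrt{4237}}}{6}$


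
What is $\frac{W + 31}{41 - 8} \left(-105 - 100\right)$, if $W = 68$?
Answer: $-615$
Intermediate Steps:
$\frac{W + 31}{41 - 8} \left(-105 - 100\right) = \frac{68 + 31}{41 - 8} \left(-105 - 100\right) = \frac{99}{33} \left(-205\right) = 99 \cdot \frac{1}{33} \left(-205\right) = 3 \left(-205\right) = -615$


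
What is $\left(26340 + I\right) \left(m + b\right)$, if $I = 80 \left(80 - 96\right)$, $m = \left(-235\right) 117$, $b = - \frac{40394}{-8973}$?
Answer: $- \frac{6181606359460}{8973} \approx -6.8891 \cdot 10^{8}$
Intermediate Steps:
$b = \frac{40394}{8973}$ ($b = \left(-40394\right) \left(- \frac{1}{8973}\right) = \frac{40394}{8973} \approx 4.5017$)
$m = -27495$
$I = -1280$ ($I = 80 \left(-16\right) = -1280$)
$\left(26340 + I\right) \left(m + b\right) = \left(26340 - 1280\right) \left(-27495 + \frac{40394}{8973}\right) = 25060 \left(- \frac{246672241}{8973}\right) = - \frac{6181606359460}{8973}$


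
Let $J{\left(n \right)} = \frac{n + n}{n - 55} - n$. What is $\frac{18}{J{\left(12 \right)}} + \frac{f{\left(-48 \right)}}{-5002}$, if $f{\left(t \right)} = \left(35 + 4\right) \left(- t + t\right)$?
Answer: $- \frac{43}{30} \approx -1.4333$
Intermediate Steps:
$f{\left(t \right)} = 0$ ($f{\left(t \right)} = 39 \cdot 0 = 0$)
$J{\left(n \right)} = - n + \frac{2 n}{-55 + n}$ ($J{\left(n \right)} = \frac{2 n}{-55 + n} - n = - n + \frac{2 n}{-55 + n}$)
$\frac{18}{J{\left(12 \right)}} + \frac{f{\left(-48 \right)}}{-5002} = \frac{18}{12 \frac{1}{-55 + 12} \left(57 - 12\right)} + \frac{0}{-5002} = \frac{18}{12 \frac{1}{-43} \left(57 - 12\right)} + 0 \left(- \frac{1}{5002}\right) = \frac{18}{12 \left(- \frac{1}{43}\right) 45} + 0 = \frac{18}{- \frac{540}{43}} + 0 = 18 \left(- \frac{43}{540}\right) + 0 = - \frac{43}{30} + 0 = - \frac{43}{30}$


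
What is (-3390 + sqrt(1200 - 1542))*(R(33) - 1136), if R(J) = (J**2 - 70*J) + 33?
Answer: 7878360 - 6972*I*sqrt(38) ≈ 7.8784e+6 - 42978.0*I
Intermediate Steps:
R(J) = 33 + J**2 - 70*J
(-3390 + sqrt(1200 - 1542))*(R(33) - 1136) = (-3390 + sqrt(1200 - 1542))*((33 + 33**2 - 70*33) - 1136) = (-3390 + sqrt(-342))*((33 + 1089 - 2310) - 1136) = (-3390 + 3*I*sqrt(38))*(-1188 - 1136) = (-3390 + 3*I*sqrt(38))*(-2324) = 7878360 - 6972*I*sqrt(38)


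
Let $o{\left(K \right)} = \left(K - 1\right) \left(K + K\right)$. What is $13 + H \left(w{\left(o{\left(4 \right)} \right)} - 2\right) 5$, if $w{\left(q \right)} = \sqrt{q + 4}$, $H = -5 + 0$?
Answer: $63 - 50 \sqrt{7} \approx -69.288$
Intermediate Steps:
$o{\left(K \right)} = 2 K \left(-1 + K\right)$ ($o{\left(K \right)} = \left(-1 + K\right) 2 K = 2 K \left(-1 + K\right)$)
$H = -5$
$w{\left(q \right)} = \sqrt{4 + q}$
$13 + H \left(w{\left(o{\left(4 \right)} \right)} - 2\right) 5 = 13 + - 5 \left(\sqrt{4 + 2 \cdot 4 \left(-1 + 4\right)} - 2\right) 5 = 13 + - 5 \left(\sqrt{4 + 2 \cdot 4 \cdot 3} - 2\right) 5 = 13 + - 5 \left(\sqrt{4 + 24} - 2\right) 5 = 13 + - 5 \left(\sqrt{28} - 2\right) 5 = 13 + - 5 \left(2 \sqrt{7} - 2\right) 5 = 13 + - 5 \left(-2 + 2 \sqrt{7}\right) 5 = 13 + \left(10 - 10 \sqrt{7}\right) 5 = 13 + \left(50 - 50 \sqrt{7}\right) = 63 - 50 \sqrt{7}$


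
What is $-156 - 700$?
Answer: $-856$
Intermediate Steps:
$-156 - 700 = -856$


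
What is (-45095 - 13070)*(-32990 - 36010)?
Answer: 4013385000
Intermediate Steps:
(-45095 - 13070)*(-32990 - 36010) = -58165*(-69000) = 4013385000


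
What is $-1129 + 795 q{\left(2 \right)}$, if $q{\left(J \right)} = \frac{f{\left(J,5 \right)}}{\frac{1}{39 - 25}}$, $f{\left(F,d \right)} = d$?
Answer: $54521$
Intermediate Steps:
$q{\left(J \right)} = 70$ ($q{\left(J \right)} = \frac{5}{\frac{1}{39 - 25}} = \frac{5}{\frac{1}{14}} = 5 \frac{1}{\frac{1}{14}} = 5 \cdot 14 = 70$)
$-1129 + 795 q{\left(2 \right)} = -1129 + 795 \cdot 70 = -1129 + 55650 = 54521$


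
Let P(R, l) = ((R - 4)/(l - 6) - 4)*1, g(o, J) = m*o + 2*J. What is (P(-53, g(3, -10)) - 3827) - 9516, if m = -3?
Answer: -467088/35 ≈ -13345.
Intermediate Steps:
g(o, J) = -3*o + 2*J
P(R, l) = -4 + (-4 + R)/(-6 + l) (P(R, l) = ((-4 + R)/(-6 + l) - 4)*1 = (-4 + (-4 + R)/(-6 + l))*1 = -4 + (-4 + R)/(-6 + l))
(P(-53, g(3, -10)) - 3827) - 9516 = ((20 - 53 - 4*(-3*3 + 2*(-10)))/(-6 + (-3*3 + 2*(-10))) - 3827) - 9516 = ((20 - 53 - 4*(-9 - 20))/(-6 + (-9 - 20)) - 3827) - 9516 = ((20 - 53 - 4*(-29))/(-6 - 29) - 3827) - 9516 = ((20 - 53 + 116)/(-35) - 3827) - 9516 = (-1/35*83 - 3827) - 9516 = (-83/35 - 3827) - 9516 = -134028/35 - 9516 = -467088/35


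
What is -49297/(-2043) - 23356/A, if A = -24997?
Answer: 1279993417/51068871 ≈ 25.064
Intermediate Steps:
-49297/(-2043) - 23356/A = -49297/(-2043) - 23356/(-24997) = -49297*(-1/2043) - 23356*(-1/24997) = 49297/2043 + 23356/24997 = 1279993417/51068871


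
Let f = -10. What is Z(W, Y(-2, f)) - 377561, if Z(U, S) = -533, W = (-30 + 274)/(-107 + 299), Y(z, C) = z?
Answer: -378094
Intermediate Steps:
W = 61/48 (W = 244/192 = 244*(1/192) = 61/48 ≈ 1.2708)
Z(W, Y(-2, f)) - 377561 = -533 - 377561 = -378094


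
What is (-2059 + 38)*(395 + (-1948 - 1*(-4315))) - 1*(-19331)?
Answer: -5562671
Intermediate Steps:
(-2059 + 38)*(395 + (-1948 - 1*(-4315))) - 1*(-19331) = -2021*(395 + (-1948 + 4315)) + 19331 = -2021*(395 + 2367) + 19331 = -2021*2762 + 19331 = -5582002 + 19331 = -5562671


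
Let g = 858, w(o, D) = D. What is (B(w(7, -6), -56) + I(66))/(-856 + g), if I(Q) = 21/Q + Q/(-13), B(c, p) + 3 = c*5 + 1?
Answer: -10513/572 ≈ -18.379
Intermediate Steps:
B(c, p) = -2 + 5*c (B(c, p) = -3 + (c*5 + 1) = -3 + (5*c + 1) = -3 + (1 + 5*c) = -2 + 5*c)
I(Q) = 21/Q - Q/13 (I(Q) = 21/Q + Q*(-1/13) = 21/Q - Q/13)
(B(w(7, -6), -56) + I(66))/(-856 + g) = ((-2 + 5*(-6)) + (21/66 - 1/13*66))/(-856 + 858) = ((-2 - 30) + (21*(1/66) - 66/13))/2 = (-32 + (7/22 - 66/13))*(½) = (-32 - 1361/286)*(½) = -10513/286*½ = -10513/572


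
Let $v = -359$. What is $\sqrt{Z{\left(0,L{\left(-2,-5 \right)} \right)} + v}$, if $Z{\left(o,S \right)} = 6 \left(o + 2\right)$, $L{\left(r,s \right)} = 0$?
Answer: $i \sqrt{347} \approx 18.628 i$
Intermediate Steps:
$Z{\left(o,S \right)} = 12 + 6 o$ ($Z{\left(o,S \right)} = 6 \left(2 + o\right) = 12 + 6 o$)
$\sqrt{Z{\left(0,L{\left(-2,-5 \right)} \right)} + v} = \sqrt{\left(12 + 6 \cdot 0\right) - 359} = \sqrt{\left(12 + 0\right) - 359} = \sqrt{12 - 359} = \sqrt{-347} = i \sqrt{347}$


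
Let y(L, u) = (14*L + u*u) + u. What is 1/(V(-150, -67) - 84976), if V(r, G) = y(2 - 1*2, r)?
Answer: -1/62626 ≈ -1.5968e-5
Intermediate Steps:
y(L, u) = u + u**2 + 14*L (y(L, u) = (14*L + u**2) + u = (u**2 + 14*L) + u = u + u**2 + 14*L)
V(r, G) = r + r**2 (V(r, G) = r + r**2 + 14*(2 - 1*2) = r + r**2 + 14*(2 - 2) = r + r**2 + 14*0 = r + r**2 + 0 = r + r**2)
1/(V(-150, -67) - 84976) = 1/(-150*(1 - 150) - 84976) = 1/(-150*(-149) - 84976) = 1/(22350 - 84976) = 1/(-62626) = -1/62626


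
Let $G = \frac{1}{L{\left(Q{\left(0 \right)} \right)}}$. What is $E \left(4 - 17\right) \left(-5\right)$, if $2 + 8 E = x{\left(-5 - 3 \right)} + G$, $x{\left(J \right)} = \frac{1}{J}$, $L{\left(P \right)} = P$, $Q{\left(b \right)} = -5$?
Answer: $- \frac{1209}{64} \approx -18.891$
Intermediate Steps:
$G = - \frac{1}{5}$ ($G = \frac{1}{-5} = - \frac{1}{5} \approx -0.2$)
$E = - \frac{93}{320}$ ($E = - \frac{1}{4} + \frac{\frac{1}{-5 - 3} - \frac{1}{5}}{8} = - \frac{1}{4} + \frac{\frac{1}{-8} - \frac{1}{5}}{8} = - \frac{1}{4} + \frac{- \frac{1}{8} - \frac{1}{5}}{8} = - \frac{1}{4} + \frac{1}{8} \left(- \frac{13}{40}\right) = - \frac{1}{4} - \frac{13}{320} = - \frac{93}{320} \approx -0.29063$)
$E \left(4 - 17\right) \left(-5\right) = - \frac{93 \left(4 - 17\right) \left(-5\right)}{320} = - \frac{93 \left(\left(-13\right) \left(-5\right)\right)}{320} = \left(- \frac{93}{320}\right) 65 = - \frac{1209}{64}$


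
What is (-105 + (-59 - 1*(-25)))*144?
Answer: -20016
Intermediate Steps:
(-105 + (-59 - 1*(-25)))*144 = (-105 + (-59 + 25))*144 = (-105 - 34)*144 = -139*144 = -20016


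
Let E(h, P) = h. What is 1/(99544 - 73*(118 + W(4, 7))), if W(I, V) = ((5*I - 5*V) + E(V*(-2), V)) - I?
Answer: 1/93339 ≈ 1.0714e-5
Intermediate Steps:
W(I, V) = -7*V + 4*I (W(I, V) = ((5*I - 5*V) + V*(-2)) - I = ((-5*V + 5*I) - 2*V) - I = (-7*V + 5*I) - I = -7*V + 4*I)
1/(99544 - 73*(118 + W(4, 7))) = 1/(99544 - 73*(118 + (-7*7 + 4*4))) = 1/(99544 - 73*(118 + (-49 + 16))) = 1/(99544 - 73*(118 - 33)) = 1/(99544 - 73*85) = 1/(99544 - 6205) = 1/93339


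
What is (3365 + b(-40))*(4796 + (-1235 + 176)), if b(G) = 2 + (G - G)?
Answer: 12582479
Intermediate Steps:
b(G) = 2 (b(G) = 2 + 0 = 2)
(3365 + b(-40))*(4796 + (-1235 + 176)) = (3365 + 2)*(4796 + (-1235 + 176)) = 3367*(4796 - 1059) = 3367*3737 = 12582479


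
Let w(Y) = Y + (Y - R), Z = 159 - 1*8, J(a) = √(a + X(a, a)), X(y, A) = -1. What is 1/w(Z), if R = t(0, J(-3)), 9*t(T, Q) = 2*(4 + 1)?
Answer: 9/2708 ≈ 0.0033235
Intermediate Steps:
J(a) = √(-1 + a) (J(a) = √(a - 1) = √(-1 + a))
Z = 151 (Z = 159 - 8 = 151)
t(T, Q) = 10/9 (t(T, Q) = (2*(4 + 1))/9 = (2*5)/9 = (⅑)*10 = 10/9)
R = 10/9 ≈ 1.1111
w(Y) = -10/9 + 2*Y (w(Y) = Y + (Y - 1*10/9) = Y + (Y - 10/9) = Y + (-10/9 + Y) = -10/9 + 2*Y)
1/w(Z) = 1/(-10/9 + 2*151) = 1/(-10/9 + 302) = 1/(2708/9) = 9/2708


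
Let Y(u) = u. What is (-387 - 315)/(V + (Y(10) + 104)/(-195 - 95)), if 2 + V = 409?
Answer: -50895/29479 ≈ -1.7265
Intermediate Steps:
V = 407 (V = -2 + 409 = 407)
(-387 - 315)/(V + (Y(10) + 104)/(-195 - 95)) = (-387 - 315)/(407 + (10 + 104)/(-195 - 95)) = -702/(407 + 114/(-290)) = -702/(407 + 114*(-1/290)) = -702/(407 - 57/145) = -702/58958/145 = -702*145/58958 = -50895/29479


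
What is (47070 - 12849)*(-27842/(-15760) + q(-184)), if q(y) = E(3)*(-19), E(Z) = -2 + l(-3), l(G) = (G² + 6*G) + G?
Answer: 72206344221/7880 ≈ 9.1632e+6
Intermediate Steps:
l(G) = G² + 7*G
E(Z) = -14 (E(Z) = -2 - 3*(7 - 3) = -2 - 3*4 = -2 - 12 = -14)
q(y) = 266 (q(y) = -14*(-19) = 266)
(47070 - 12849)*(-27842/(-15760) + q(-184)) = (47070 - 12849)*(-27842/(-15760) + 266) = 34221*(-27842*(-1/15760) + 266) = 34221*(13921/7880 + 266) = 34221*(2110001/7880) = 72206344221/7880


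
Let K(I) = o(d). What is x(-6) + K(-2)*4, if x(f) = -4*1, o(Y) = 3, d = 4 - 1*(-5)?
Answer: 8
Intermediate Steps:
d = 9 (d = 4 + 5 = 9)
K(I) = 3
x(f) = -4
x(-6) + K(-2)*4 = -4 + 3*4 = -4 + 12 = 8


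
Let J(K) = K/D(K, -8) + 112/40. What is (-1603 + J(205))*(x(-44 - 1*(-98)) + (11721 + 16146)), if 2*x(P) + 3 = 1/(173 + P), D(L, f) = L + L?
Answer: -101188527593/2270 ≈ -4.4576e+7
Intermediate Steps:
D(L, f) = 2*L
J(K) = 33/10 (J(K) = K/((2*K)) + 112/40 = K*(1/(2*K)) + 112*(1/40) = ½ + 14/5 = 33/10)
x(P) = -3/2 + 1/(2*(173 + P))
(-1603 + J(205))*(x(-44 - 1*(-98)) + (11721 + 16146)) = (-1603 + 33/10)*((-518 - 3*(-44 - 1*(-98)))/(2*(173 + (-44 - 1*(-98)))) + (11721 + 16146)) = -15997*((-518 - 3*(-44 + 98))/(2*(173 + (-44 + 98))) + 27867)/10 = -15997*((-518 - 3*54)/(2*(173 + 54)) + 27867)/10 = -15997*((½)*(-518 - 162)/227 + 27867)/10 = -15997*((½)*(1/227)*(-680) + 27867)/10 = -15997*(-340/227 + 27867)/10 = -15997/10*6325469/227 = -101188527593/2270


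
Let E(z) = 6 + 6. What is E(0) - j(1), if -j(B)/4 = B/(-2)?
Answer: 10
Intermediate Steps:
E(z) = 12
j(B) = 2*B (j(B) = -4*B/(-2) = -4*B*(-1)/2 = -(-2)*B = 2*B)
E(0) - j(1) = 12 - 2 = 10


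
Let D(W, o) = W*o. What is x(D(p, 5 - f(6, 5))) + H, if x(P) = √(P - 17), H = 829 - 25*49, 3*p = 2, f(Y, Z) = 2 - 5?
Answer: -396 + I*√105/3 ≈ -396.0 + 3.4156*I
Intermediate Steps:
f(Y, Z) = -3
p = ⅔ (p = (⅓)*2 = ⅔ ≈ 0.66667)
H = -396 (H = 829 - 1*1225 = 829 - 1225 = -396)
x(P) = √(-17 + P)
x(D(p, 5 - f(6, 5))) + H = √(-17 + 2*(5 - 1*(-3))/3) - 396 = √(-17 + 2*(5 + 3)/3) - 396 = √(-17 + (⅔)*8) - 396 = √(-17 + 16/3) - 396 = √(-35/3) - 396 = I*√105/3 - 396 = -396 + I*√105/3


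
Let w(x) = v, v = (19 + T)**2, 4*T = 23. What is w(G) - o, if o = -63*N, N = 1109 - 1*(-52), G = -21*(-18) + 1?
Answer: 1180089/16 ≈ 73756.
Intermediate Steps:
T = 23/4 (T = (1/4)*23 = 23/4 ≈ 5.7500)
G = 379 (G = 378 + 1 = 379)
v = 9801/16 (v = (19 + 23/4)**2 = (99/4)**2 = 9801/16 ≈ 612.56)
N = 1161 (N = 1109 + 52 = 1161)
w(x) = 9801/16
o = -73143 (o = -63*1161 = -73143)
w(G) - o = 9801/16 - 1*(-73143) = 9801/16 + 73143 = 1180089/16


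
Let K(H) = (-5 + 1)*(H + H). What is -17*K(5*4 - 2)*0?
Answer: 0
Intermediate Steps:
K(H) = -8*H
-17*K(5*4 - 2)*0 = -(-136)*(5*4 - 2)*0 = -(-136)*(20 - 2)*0 = -(-136)*18*0 = -17*(-144)*0 = 2448*0 = 0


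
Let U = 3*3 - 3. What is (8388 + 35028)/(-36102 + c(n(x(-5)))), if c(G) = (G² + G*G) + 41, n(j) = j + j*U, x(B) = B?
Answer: -43416/33611 ≈ -1.2917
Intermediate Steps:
U = 6 (U = 9 - 3 = 6)
n(j) = 7*j (n(j) = j + j*6 = j + 6*j = 7*j)
c(G) = 41 + 2*G² (c(G) = (G² + G²) + 41 = 2*G² + 41 = 41 + 2*G²)
(8388 + 35028)/(-36102 + c(n(x(-5)))) = (8388 + 35028)/(-36102 + (41 + 2*(7*(-5))²)) = 43416/(-36102 + (41 + 2*(-35)²)) = 43416/(-36102 + (41 + 2*1225)) = 43416/(-36102 + (41 + 2450)) = 43416/(-36102 + 2491) = 43416/(-33611) = 43416*(-1/33611) = -43416/33611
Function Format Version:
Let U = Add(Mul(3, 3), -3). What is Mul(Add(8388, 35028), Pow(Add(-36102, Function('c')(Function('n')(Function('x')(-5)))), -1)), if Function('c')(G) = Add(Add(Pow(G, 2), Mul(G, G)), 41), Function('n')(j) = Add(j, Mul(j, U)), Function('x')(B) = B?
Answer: Rational(-43416, 33611) ≈ -1.2917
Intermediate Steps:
U = 6 (U = Add(9, -3) = 6)
Function('n')(j) = Mul(7, j) (Function('n')(j) = Add(j, Mul(j, 6)) = Add(j, Mul(6, j)) = Mul(7, j))
Function('c')(G) = Add(41, Mul(2, Pow(G, 2))) (Function('c')(G) = Add(Add(Pow(G, 2), Pow(G, 2)), 41) = Add(Mul(2, Pow(G, 2)), 41) = Add(41, Mul(2, Pow(G, 2))))
Mul(Add(8388, 35028), Pow(Add(-36102, Function('c')(Function('n')(Function('x')(-5)))), -1)) = Mul(Add(8388, 35028), Pow(Add(-36102, Add(41, Mul(2, Pow(Mul(7, -5), 2)))), -1)) = Mul(43416, Pow(Add(-36102, Add(41, Mul(2, Pow(-35, 2)))), -1)) = Mul(43416, Pow(Add(-36102, Add(41, Mul(2, 1225))), -1)) = Mul(43416, Pow(Add(-36102, Add(41, 2450)), -1)) = Mul(43416, Pow(Add(-36102, 2491), -1)) = Mul(43416, Pow(-33611, -1)) = Mul(43416, Rational(-1, 33611)) = Rational(-43416, 33611)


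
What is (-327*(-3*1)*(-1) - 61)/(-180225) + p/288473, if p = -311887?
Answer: -55909245709/51990046425 ≈ -1.0754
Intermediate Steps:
(-327*(-3*1)*(-1) - 61)/(-180225) + p/288473 = (-327*(-3*1)*(-1) - 61)/(-180225) - 311887/288473 = (-(-981)*(-1) - 61)*(-1/180225) - 311887*1/288473 = (-327*3 - 61)*(-1/180225) - 311887/288473 = (-981 - 61)*(-1/180225) - 311887/288473 = -1042*(-1/180225) - 311887/288473 = 1042/180225 - 311887/288473 = -55909245709/51990046425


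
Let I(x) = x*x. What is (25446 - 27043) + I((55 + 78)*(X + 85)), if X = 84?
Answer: 505213932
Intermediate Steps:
I(x) = x²
(25446 - 27043) + I((55 + 78)*(X + 85)) = (25446 - 27043) + ((55 + 78)*(84 + 85))² = -1597 + (133*169)² = -1597 + 22477² = -1597 + 505215529 = 505213932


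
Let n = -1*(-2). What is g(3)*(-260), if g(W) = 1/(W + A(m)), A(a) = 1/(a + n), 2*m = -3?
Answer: -52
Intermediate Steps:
n = 2
m = -3/2 (m = (½)*(-3) = -3/2 ≈ -1.5000)
A(a) = 1/(2 + a) (A(a) = 1/(a + 2) = 1/(2 + a))
g(W) = 1/(2 + W) (g(W) = 1/(W + 1/(2 - 3/2)) = 1/(W + 1/(½)) = 1/(W + 2) = 1/(2 + W))
g(3)*(-260) = -260/(2 + 3) = -260/5 = (⅕)*(-260) = -52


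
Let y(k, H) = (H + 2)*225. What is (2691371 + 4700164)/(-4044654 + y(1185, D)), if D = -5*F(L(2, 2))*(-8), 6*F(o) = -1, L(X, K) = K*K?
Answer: -2463845/1348568 ≈ -1.8270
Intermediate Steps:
L(X, K) = K**2
F(o) = -1/6 (F(o) = (1/6)*(-1) = -1/6)
D = -20/3 (D = -5*(-1/6)*(-8) = (5/6)*(-8) = -20/3 ≈ -6.6667)
y(k, H) = 450 + 225*H (y(k, H) = (2 + H)*225 = 450 + 225*H)
(2691371 + 4700164)/(-4044654 + y(1185, D)) = (2691371 + 4700164)/(-4044654 + (450 + 225*(-20/3))) = 7391535/(-4044654 + (450 - 1500)) = 7391535/(-4044654 - 1050) = 7391535/(-4045704) = 7391535*(-1/4045704) = -2463845/1348568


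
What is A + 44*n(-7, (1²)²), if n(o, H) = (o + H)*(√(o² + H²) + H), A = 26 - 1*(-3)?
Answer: -235 - 1320*√2 ≈ -2101.8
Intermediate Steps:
A = 29 (A = 26 + 3 = 29)
n(o, H) = (H + o)*(H + √(H² + o²)) (n(o, H) = (H + o)*(√(H² + o²) + H) = (H + o)*(H + √(H² + o²)))
A + 44*n(-7, (1²)²) = 29 + 44*(((1²)²)² + (1²)²*(-7) + (1²)²*√(((1²)²)² + (-7)²) - 7*√(((1²)²)² + (-7)²)) = 29 + 44*((1²)² + 1²*(-7) + 1²*√((1²)² + 49) - 7*√((1²)² + 49)) = 29 + 44*(1² + 1*(-7) + 1*√(1² + 49) - 7*√(1² + 49)) = 29 + 44*(1 - 7 + 1*√(1 + 49) - 7*√(1 + 49)) = 29 + 44*(1 - 7 + 1*√50 - 35*√2) = 29 + 44*(1 - 7 + 1*(5*√2) - 35*√2) = 29 + 44*(1 - 7 + 5*√2 - 35*√2) = 29 + 44*(-6 - 30*√2) = 29 + (-264 - 1320*√2) = -235 - 1320*√2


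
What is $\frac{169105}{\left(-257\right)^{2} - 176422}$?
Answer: $- \frac{169105}{110373} \approx -1.5321$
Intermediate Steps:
$\frac{169105}{\left(-257\right)^{2} - 176422} = \frac{169105}{66049 - 176422} = \frac{169105}{-110373} = 169105 \left(- \frac{1}{110373}\right) = - \frac{169105}{110373}$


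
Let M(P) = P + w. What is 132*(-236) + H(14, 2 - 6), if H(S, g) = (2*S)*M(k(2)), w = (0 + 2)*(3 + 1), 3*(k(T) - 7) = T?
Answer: -92140/3 ≈ -30713.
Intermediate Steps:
k(T) = 7 + T/3
w = 8 (w = 2*4 = 8)
M(P) = 8 + P (M(P) = P + 8 = 8 + P)
H(S, g) = 94*S/3 (H(S, g) = (2*S)*(8 + (7 + (1/3)*2)) = (2*S)*(8 + (7 + 2/3)) = (2*S)*(8 + 23/3) = (2*S)*(47/3) = 94*S/3)
132*(-236) + H(14, 2 - 6) = 132*(-236) + (94/3)*14 = -31152 + 1316/3 = -92140/3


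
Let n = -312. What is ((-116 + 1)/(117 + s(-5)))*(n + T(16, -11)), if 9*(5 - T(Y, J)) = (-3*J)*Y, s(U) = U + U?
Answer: 126155/321 ≈ 393.01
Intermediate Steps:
s(U) = 2*U
T(Y, J) = 5 + J*Y/3 (T(Y, J) = 5 - (-3*J)*Y/9 = 5 - (-1)*J*Y/3 = 5 + J*Y/3)
((-116 + 1)/(117 + s(-5)))*(n + T(16, -11)) = ((-116 + 1)/(117 + 2*(-5)))*(-312 + (5 + (⅓)*(-11)*16)) = (-115/(117 - 10))*(-312 + (5 - 176/3)) = (-115/107)*(-312 - 161/3) = -115*1/107*(-1097/3) = -115/107*(-1097/3) = 126155/321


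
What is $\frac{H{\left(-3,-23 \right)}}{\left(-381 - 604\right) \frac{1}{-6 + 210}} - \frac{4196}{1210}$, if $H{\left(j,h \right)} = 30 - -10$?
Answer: $- \frac{1400666}{119185} \approx -11.752$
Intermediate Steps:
$H{\left(j,h \right)} = 40$ ($H{\left(j,h \right)} = 30 + 10 = 40$)
$\frac{H{\left(-3,-23 \right)}}{\left(-381 - 604\right) \frac{1}{-6 + 210}} - \frac{4196}{1210} = \frac{40}{\left(-381 - 604\right) \frac{1}{-6 + 210}} - \frac{4196}{1210} = \frac{40}{\left(-985\right) \frac{1}{204}} - \frac{2098}{605} = \frac{40}{- \frac{985}{204}} - \frac{2098}{605} = 40 \left(- \frac{204}{985}\right) - \frac{2098}{605} = - \frac{1632}{197} - \frac{2098}{605} = - \frac{1400666}{119185}$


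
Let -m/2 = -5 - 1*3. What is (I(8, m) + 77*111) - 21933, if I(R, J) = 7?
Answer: -13379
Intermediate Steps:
m = 16 (m = -2*(-5 - 1*3) = -2*(-5 - 3) = -2*(-8) = 16)
(I(8, m) + 77*111) - 21933 = (7 + 77*111) - 21933 = (7 + 8547) - 21933 = 8554 - 21933 = -13379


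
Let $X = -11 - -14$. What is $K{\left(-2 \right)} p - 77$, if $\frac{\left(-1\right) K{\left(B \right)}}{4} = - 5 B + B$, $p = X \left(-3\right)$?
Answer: $211$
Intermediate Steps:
$X = 3$ ($X = -11 + 14 = 3$)
$p = -9$ ($p = 3 \left(-3\right) = -9$)
$K{\left(B \right)} = 16 B$ ($K{\left(B \right)} = - 4 \left(- 5 B + B\right) = - 4 \left(- 4 B\right) = 16 B$)
$K{\left(-2 \right)} p - 77 = 16 \left(-2\right) \left(-9\right) - 77 = \left(-32\right) \left(-9\right) - 77 = 288 - 77 = 211$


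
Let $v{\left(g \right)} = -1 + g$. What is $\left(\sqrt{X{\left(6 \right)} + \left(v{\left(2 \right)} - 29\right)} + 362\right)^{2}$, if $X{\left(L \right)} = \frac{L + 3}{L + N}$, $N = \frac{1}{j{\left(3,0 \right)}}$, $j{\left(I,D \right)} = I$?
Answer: $\frac{\left(6878 + i \sqrt{9595}\right)^{2}}{361} \approx 1.3102 \cdot 10^{5} + 3732.6 i$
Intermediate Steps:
$N = \frac{1}{3} \approx 0.33333$
$X{\left(L \right)} = \frac{3 + L}{\frac{1}{3} + L}$ ($X{\left(L \right)} = \frac{L + 3}{L + \frac{1}{3}} = \frac{3 + L}{\frac{1}{3} + L}$)
$\left(\sqrt{X{\left(6 \right)} + \left(v{\left(2 \right)} - 29\right)} + 362\right)^{2} = \left(\sqrt{\frac{3 \left(3 + 6\right)}{1 + 3 \cdot 6} + \left(\left(-1 + 2\right) - 29\right)} + 362\right)^{2} = \left(\sqrt{3 \frac{1}{1 + 18} \cdot 9 + \left(1 - 29\right)} + 362\right)^{2} = \left(\sqrt{3 \cdot \frac{1}{19} \cdot 9 - 28} + 362\right)^{2} = \left(\sqrt{\frac{27}{19} - 28} + 362\right)^{2} = \left(\sqrt{- \frac{505}{19}} + 362\right)^{2} = \left(\frac{i \sqrt{9595}}{19} + 362\right)^{2} = \left(362 + \frac{i \sqrt{9595}}{19}\right)^{2}$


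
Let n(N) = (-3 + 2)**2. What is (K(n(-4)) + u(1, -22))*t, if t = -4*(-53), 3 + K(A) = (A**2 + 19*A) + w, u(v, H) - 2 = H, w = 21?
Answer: 3816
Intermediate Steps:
n(N) = 1 (n(N) = (-1)**2 = 1)
u(v, H) = 2 + H
K(A) = 18 + A**2 + 19*A (K(A) = -3 + ((A**2 + 19*A) + 21) = -3 + (21 + A**2 + 19*A) = 18 + A**2 + 19*A)
t = 212
(K(n(-4)) + u(1, -22))*t = ((18 + 1**2 + 19*1) + (2 - 22))*212 = ((18 + 1 + 19) - 20)*212 = (38 - 20)*212 = 18*212 = 3816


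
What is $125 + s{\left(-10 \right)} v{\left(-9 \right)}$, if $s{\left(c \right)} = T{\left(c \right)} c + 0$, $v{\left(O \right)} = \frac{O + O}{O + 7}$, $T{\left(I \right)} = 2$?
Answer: $-55$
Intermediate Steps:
$v{\left(O \right)} = \frac{2 O}{7 + O}$
$s{\left(c \right)} = 2 c$ ($s{\left(c \right)} = 2 c + 0 = 2 c$)
$125 + s{\left(-10 \right)} v{\left(-9 \right)} = 125 + 2 \left(-10\right) 2 \left(-9\right) \frac{1}{7 - 9} = 125 - 20 \cdot 2 \left(-9\right) \frac{1}{-2} = 125 - 20 \cdot 2 \left(-9\right) \left(- \frac{1}{2}\right) = 125 - 180 = -55$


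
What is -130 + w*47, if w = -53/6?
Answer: -3271/6 ≈ -545.17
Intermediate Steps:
w = -53/6 (w = -53*1/6 = -53/6 ≈ -8.8333)
-130 + w*47 = -130 - 53/6*47 = -130 - 2491/6 = -3271/6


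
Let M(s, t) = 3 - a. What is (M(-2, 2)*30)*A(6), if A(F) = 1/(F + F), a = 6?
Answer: -15/2 ≈ -7.5000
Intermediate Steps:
M(s, t) = -3 (M(s, t) = 3 - 1*6 = 3 - 6 = -3)
A(F) = 1/(2*F)
(M(-2, 2)*30)*A(6) = (-3*30)*((½)/6) = -45/6 = -90*1/12 = -15/2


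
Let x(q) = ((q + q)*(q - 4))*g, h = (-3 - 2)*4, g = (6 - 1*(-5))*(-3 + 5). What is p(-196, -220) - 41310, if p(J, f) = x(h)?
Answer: -20190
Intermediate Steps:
g = 22 (g = (6 + 5)*2 = 11*2 = 22)
h = -20 (h = -5*4 = -20)
x(q) = 44*q*(-4 + q) (x(q) = ((q + q)*(q - 4))*22 = ((2*q)*(-4 + q))*22 = (2*q*(-4 + q))*22 = 44*q*(-4 + q))
p(J, f) = 21120 (p(J, f) = 44*(-20)*(-4 - 20) = 44*(-20)*(-24) = 21120)
p(-196, -220) - 41310 = 21120 - 41310 = -20190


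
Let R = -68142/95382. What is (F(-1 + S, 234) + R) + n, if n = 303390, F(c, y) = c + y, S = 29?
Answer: 4827144487/15897 ≈ 3.0365e+5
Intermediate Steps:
R = -11357/15897 (R = -68142*1/95382 = -11357/15897 ≈ -0.71441)
(F(-1 + S, 234) + R) + n = (((-1 + 29) + 234) - 11357/15897) + 303390 = ((28 + 234) - 11357/15897) + 303390 = (262 - 11357/15897) + 303390 = 4153657/15897 + 303390 = 4827144487/15897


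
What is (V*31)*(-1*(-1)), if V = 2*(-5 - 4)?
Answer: -558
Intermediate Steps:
V = -18 (V = 2*(-9) = -18)
(V*31)*(-1*(-1)) = (-18*31)*(-1*(-1)) = -558*1 = -558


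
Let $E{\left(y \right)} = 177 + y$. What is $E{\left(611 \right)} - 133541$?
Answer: $-132753$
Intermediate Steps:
$E{\left(611 \right)} - 133541 = \left(177 + 611\right) - 133541 = 788 - 133541 = -132753$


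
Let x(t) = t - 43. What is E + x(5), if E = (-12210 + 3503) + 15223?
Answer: 6478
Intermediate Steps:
x(t) = -43 + t
E = 6516 (E = -8707 + 15223 = 6516)
E + x(5) = 6516 + (-43 + 5) = 6516 - 38 = 6478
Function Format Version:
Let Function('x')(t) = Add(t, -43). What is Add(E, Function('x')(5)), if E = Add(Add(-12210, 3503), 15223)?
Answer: 6478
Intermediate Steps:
Function('x')(t) = Add(-43, t)
E = 6516 (E = Add(-8707, 15223) = 6516)
Add(E, Function('x')(5)) = Add(6516, Add(-43, 5)) = Add(6516, -38) = 6478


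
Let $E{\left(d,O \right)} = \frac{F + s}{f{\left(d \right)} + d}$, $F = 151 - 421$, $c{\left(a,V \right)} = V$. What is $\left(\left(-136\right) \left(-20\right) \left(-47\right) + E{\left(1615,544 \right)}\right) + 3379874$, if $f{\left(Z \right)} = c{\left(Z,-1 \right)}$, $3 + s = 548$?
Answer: $\frac{5248783151}{1614} \approx 3.252 \cdot 10^{6}$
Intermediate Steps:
$s = 545$ ($s = -3 + 548 = 545$)
$f{\left(Z \right)} = -1$
$F = -270$
$E{\left(d,O \right)} = \frac{275}{-1 + d}$ ($E{\left(d,O \right)} = \frac{-270 + 545}{-1 + d} = \frac{275}{-1 + d}$)
$\left(\left(-136\right) \left(-20\right) \left(-47\right) + E{\left(1615,544 \right)}\right) + 3379874 = \left(\left(-136\right) \left(-20\right) \left(-47\right) + \frac{275}{-1 + 1615}\right) + 3379874 = \left(2720 \left(-47\right) + \frac{275}{1614}\right) + 3379874 = \left(-127840 + 275 \cdot \frac{1}{1614}\right) + 3379874 = \left(-127840 + \frac{275}{1614}\right) + 3379874 = - \frac{206333485}{1614} + 3379874 = \frac{5248783151}{1614}$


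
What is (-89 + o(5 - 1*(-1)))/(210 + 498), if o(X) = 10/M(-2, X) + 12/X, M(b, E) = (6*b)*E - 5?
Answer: -6709/54516 ≈ -0.12306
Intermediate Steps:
M(b, E) = -5 + 6*E*b (M(b, E) = 6*E*b - 5 = -5 + 6*E*b)
o(X) = 10/(-5 - 12*X) + 12/X (o(X) = 10/(-5 + 6*X*(-2)) + 12/X = 10/(-5 - 12*X) + 12/X)
(-89 + o(5 - 1*(-1)))/(210 + 498) = (-89 + 2*(30 + 67*(5 - 1*(-1)))/((5 - 1*(-1))*(5 + 12*(5 - 1*(-1)))))/(210 + 498) = (-89 + 2*(30 + 67*(5 + 1))/((5 + 1)*(5 + 12*(5 + 1))))/708 = (-89 + 2*(30 + 67*6)/(6*(5 + 12*6)))*(1/708) = (-89 + 2*(⅙)*(30 + 402)/(5 + 72))*(1/708) = (-89 + 2*(⅙)*432/77)*(1/708) = (-89 + 2*(⅙)*(1/77)*432)*(1/708) = (-89 + 144/77)*(1/708) = -6709/77*1/708 = -6709/54516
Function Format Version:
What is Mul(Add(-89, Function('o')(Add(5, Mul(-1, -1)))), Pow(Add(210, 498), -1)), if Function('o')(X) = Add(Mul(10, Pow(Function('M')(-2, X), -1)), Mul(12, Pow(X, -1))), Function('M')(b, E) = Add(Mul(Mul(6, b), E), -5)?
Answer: Rational(-6709, 54516) ≈ -0.12306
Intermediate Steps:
Function('M')(b, E) = Add(-5, Mul(6, E, b)) (Function('M')(b, E) = Add(Mul(6, E, b), -5) = Add(-5, Mul(6, E, b)))
Function('o')(X) = Add(Mul(10, Pow(Add(-5, Mul(-12, X)), -1)), Mul(12, Pow(X, -1))) (Function('o')(X) = Add(Mul(10, Pow(Add(-5, Mul(6, X, -2)), -1)), Mul(12, Pow(X, -1))) = Add(Mul(10, Pow(Add(-5, Mul(-12, X)), -1)), Mul(12, Pow(X, -1))))
Mul(Add(-89, Function('o')(Add(5, Mul(-1, -1)))), Pow(Add(210, 498), -1)) = Mul(Add(-89, Mul(2, Pow(Add(5, Mul(-1, -1)), -1), Pow(Add(5, Mul(12, Add(5, Mul(-1, -1)))), -1), Add(30, Mul(67, Add(5, Mul(-1, -1)))))), Pow(Add(210, 498), -1)) = Mul(Add(-89, Mul(2, Pow(Add(5, 1), -1), Pow(Add(5, Mul(12, Add(5, 1))), -1), Add(30, Mul(67, Add(5, 1))))), Pow(708, -1)) = Mul(Add(-89, Mul(2, Pow(6, -1), Pow(Add(5, Mul(12, 6)), -1), Add(30, Mul(67, 6)))), Rational(1, 708)) = Mul(Add(-89, Mul(2, Rational(1, 6), Pow(Add(5, 72), -1), Add(30, 402))), Rational(1, 708)) = Mul(Add(-89, Mul(2, Rational(1, 6), Pow(77, -1), 432)), Rational(1, 708)) = Mul(Add(-89, Mul(2, Rational(1, 6), Rational(1, 77), 432)), Rational(1, 708)) = Mul(Add(-89, Rational(144, 77)), Rational(1, 708)) = Mul(Rational(-6709, 77), Rational(1, 708)) = Rational(-6709, 54516)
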